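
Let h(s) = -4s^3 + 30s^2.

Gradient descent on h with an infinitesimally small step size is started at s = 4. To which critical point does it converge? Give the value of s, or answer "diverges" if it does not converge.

h'(s) = -12s(s - 5), so h'(4) = 48.
Gradient descent moves in the -h' direction, i.e. s is decreasing.
The nearest critical point in that direction is s = 0, where h'' = 60 > 0 (a local minimum). The iterate converges there.

0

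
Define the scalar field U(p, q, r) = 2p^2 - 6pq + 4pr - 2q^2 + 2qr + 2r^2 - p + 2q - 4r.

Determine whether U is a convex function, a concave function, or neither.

neither

U is quadratic, so its Hessian is the constant matrix H = [[4, -6, 4], [-6, -4, 2], [4, 2, 4]].
Leading principal minors: 4, -52, -256.
Neither pattern holds ⇒ H is indefinite ⇒ neither convex nor concave.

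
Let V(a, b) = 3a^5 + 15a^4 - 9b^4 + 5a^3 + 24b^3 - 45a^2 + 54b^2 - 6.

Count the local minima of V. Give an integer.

2

V separates as a function of a plus a function of b, so ∇V=0 decouples.
∂V/∂a = 15a(a - 1)(a + 2)(a + 3) = 0 at a ∈ {-3, -2, 0, 1}; ∂V/∂b = -36b(b - 3)(b + 1) = 0 at b ∈ {-1, 0, 3}.
The Hessian is diagonal: diag(V_aa, V_bb). Second derivatives: V_aa(-3)=-180, V_aa(-2)=90, V_aa(0)=-90, V_aa(1)=180; V_bb(-1)=-144, V_bb(0)=108, V_bb(3)=-432.
Local minima occur where both diagonal entries positive: (-2, 0), (1, 0). Count: 2.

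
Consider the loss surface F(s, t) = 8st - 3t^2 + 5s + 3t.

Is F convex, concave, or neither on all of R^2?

F is quadratic, so its Hessian is the constant matrix H = [[0, 8], [8, -6]].
det(H) = -64, tr(H) = -6.
det(H) < 0, so H is indefinite: neither convex nor concave.

neither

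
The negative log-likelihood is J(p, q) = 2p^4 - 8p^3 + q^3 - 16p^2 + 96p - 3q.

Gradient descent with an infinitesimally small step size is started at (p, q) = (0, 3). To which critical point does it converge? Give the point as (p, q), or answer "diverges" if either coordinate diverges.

(-2, 1)

J is separable, so gradient descent decouples: p follows -∂J/∂p, q follows -∂J/∂q.
∂J/∂p = 8(p - 3)(p - 2)(p + 2); at p=0 this is 96, so p decreases.
∂J/∂q = 3(q - 1)(q + 1); at q=3 this is 24, so q decreases.
p converges to its nearest critical value -2 (a local min of the p-part); q converges to 1. The iterate converges to (-2, 1).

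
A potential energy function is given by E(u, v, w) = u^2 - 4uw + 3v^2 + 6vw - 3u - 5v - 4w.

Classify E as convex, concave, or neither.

E is quadratic, so its Hessian is the constant matrix H = [[2, 0, -4], [0, 6, 6], [-4, 6, 0]].
Leading principal minors: 2, 12, -168.
Neither pattern holds ⇒ H is indefinite ⇒ neither convex nor concave.

neither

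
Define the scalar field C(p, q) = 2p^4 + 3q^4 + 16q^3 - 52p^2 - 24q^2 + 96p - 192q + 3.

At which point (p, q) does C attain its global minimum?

C(p,q) separates as A(p) + B(q) + 3, so its minimum is min A + min B + 3.
A'(p) = 8(p - 3)(p - 1)(p + 4) vanishes at p ∈ {-4, 1, 3}; B'(q) = 12(q - 2)(q + 2)(q + 4) vanishes at q ∈ {-4, -2, 2}.
Local minima of A (where A''>0): A(-4)=-704, A(3)=-18. Local minima of B: B(-4)=128, B(2)=-304.
So the global minimum of C is A(-4) + B(2) + 3 = -704 − 304 + 3 = -1005, attained at (-4, 2).

(-4, 2)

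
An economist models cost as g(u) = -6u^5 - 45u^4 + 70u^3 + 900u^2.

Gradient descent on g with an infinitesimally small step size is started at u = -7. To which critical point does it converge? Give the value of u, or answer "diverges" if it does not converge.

g'(u) = -30u(u - 3)(u + 4)(u + 5), so g'(-7) = -12600.
Gradient descent moves in the -g' direction, i.e. u is increasing.
The nearest critical point in that direction is u = -5, where g'' = 1200 > 0 (a local minimum). The iterate converges there.

-5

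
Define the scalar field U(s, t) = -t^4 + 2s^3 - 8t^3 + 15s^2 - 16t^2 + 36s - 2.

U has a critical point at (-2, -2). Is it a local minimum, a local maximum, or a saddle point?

local minimum

The mixed partial ∂²U/∂s∂t is 0, so the Hessian at any point is diag(U_ss, U_tt) = diag(6(2s + 5), -4(3t^2 + 12t + 8)).
At (-2, -2): H = diag(6, 16).
Both eigenvalues are positive, so H is positive definite: a local minimum.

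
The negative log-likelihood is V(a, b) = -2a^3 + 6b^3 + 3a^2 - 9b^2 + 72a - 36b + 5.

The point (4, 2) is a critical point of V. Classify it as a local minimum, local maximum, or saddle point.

The mixed partial ∂²V/∂a∂b is 0, so the Hessian at any point is diag(V_aa, V_bb) = diag(6(-2a + 1), 18(2b - 1)).
At (4, 2): H = diag(-42, 54).
The eigenvalues have opposite signs, so H is indefinite: a saddle point.

saddle point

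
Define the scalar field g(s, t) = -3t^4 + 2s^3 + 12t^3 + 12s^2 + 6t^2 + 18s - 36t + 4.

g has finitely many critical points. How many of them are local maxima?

2

g separates as a function of s plus a function of t, so ∇g=0 decouples.
∂g/∂s = 6(s + 1)(s + 3) = 0 at s ∈ {-3, -1}; ∂g/∂t = -12(t - 3)(t - 1)(t + 1) = 0 at t ∈ {-1, 1, 3}.
The Hessian is diagonal: diag(g_ss, g_tt). Second derivatives: g_ss(-3)=-12, g_ss(-1)=12; g_tt(-1)=-96, g_tt(1)=48, g_tt(3)=-96.
Local maxima occur where both diagonal entries negative: (-3, -1), (-3, 3). Count: 2.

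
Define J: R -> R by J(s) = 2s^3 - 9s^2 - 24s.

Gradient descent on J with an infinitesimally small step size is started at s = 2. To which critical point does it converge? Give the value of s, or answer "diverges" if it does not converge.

J'(s) = 6(s - 4)(s + 1), so J'(2) = -36.
Gradient descent moves in the -J' direction, i.e. s is increasing.
The nearest critical point in that direction is s = 4, where J'' = 30 > 0 (a local minimum). The iterate converges there.

4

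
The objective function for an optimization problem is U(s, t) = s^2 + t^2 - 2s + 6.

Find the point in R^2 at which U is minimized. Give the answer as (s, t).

U(s,t) separates as P(s) + Q(t) + 6, so its minimum is min P + min Q + 6.
P'(s) = 2s - 2 vanishes at s ∈ {1}; Q'(t) = 2t vanishes at t ∈ {0}.
Local minima of P (where P''>0): P(1)=-1. Local minima of Q: Q(0)=0.
So the global minimum of U is P(1) + Q(0) + 6 = -1 + 0 + 6 = 5, attained at (1, 0).

(1, 0)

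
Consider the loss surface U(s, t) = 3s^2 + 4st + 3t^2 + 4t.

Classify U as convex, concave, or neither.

U is quadratic, so its Hessian is the constant matrix H = [[6, 4], [4, 6]].
det(H) = 20, tr(H) = 12.
det(H) > 0 and tr(H) > 0, so H is positive definite everywhere: convex.

convex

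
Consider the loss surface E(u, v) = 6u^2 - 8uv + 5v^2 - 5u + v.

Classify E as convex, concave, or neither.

convex

E is quadratic, so its Hessian is the constant matrix H = [[12, -8], [-8, 10]].
det(H) = 56, tr(H) = 22.
det(H) > 0 and tr(H) > 0, so H is positive definite everywhere: convex.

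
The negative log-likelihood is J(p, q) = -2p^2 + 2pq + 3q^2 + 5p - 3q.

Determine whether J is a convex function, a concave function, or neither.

neither

J is quadratic, so its Hessian is the constant matrix H = [[-4, 2], [2, 6]].
det(H) = -28, tr(H) = 2.
det(H) < 0, so H is indefinite: neither convex nor concave.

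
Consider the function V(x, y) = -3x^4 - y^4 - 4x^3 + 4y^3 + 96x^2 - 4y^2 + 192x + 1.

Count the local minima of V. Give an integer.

1

V separates as a function of x plus a function of y, so ∇V=0 decouples.
∂V/∂x = -12(x - 4)(x + 1)(x + 4) = 0 at x ∈ {-4, -1, 4}; ∂V/∂y = -4y(y - 2)(y - 1) = 0 at y ∈ {0, 1, 2}.
The Hessian is diagonal: diag(V_xx, V_yy). Second derivatives: V_xx(-4)=-288, V_xx(-1)=180, V_xx(4)=-480; V_yy(0)=-8, V_yy(1)=4, V_yy(2)=-8.
Local minima occur where both diagonal entries positive: (-1, 1). Count: 1.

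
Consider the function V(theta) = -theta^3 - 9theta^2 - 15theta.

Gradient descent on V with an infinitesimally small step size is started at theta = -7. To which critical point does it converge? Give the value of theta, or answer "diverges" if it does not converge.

-5

V'(theta) = -3(theta + 1)(theta + 5), so V'(-7) = -36.
Gradient descent moves in the -V' direction, i.e. theta is increasing.
The nearest critical point in that direction is theta = -5, where V'' = 12 > 0 (a local minimum). The iterate converges there.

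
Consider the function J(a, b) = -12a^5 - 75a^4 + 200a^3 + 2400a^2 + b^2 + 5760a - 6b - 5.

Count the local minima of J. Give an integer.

2

J separates as a function of a plus a function of b, so ∇J=0 decouples.
∂J/∂a = -60(a - 4)(a + 2)(a + 3)(a + 4) = 0 at a ∈ {-4, -3, -2, 4}; ∂J/∂b = 2(b - 3) = 0 at b ∈ {3}.
The Hessian is diagonal: diag(J_aa, J_bb). Second derivatives: J_aa(-4)=960, J_aa(-3)=-420, J_aa(-2)=720, J_aa(4)=-20160; J_bb(3)=2.
Local minima occur where both diagonal entries positive: (-4, 3), (-2, 3). Count: 2.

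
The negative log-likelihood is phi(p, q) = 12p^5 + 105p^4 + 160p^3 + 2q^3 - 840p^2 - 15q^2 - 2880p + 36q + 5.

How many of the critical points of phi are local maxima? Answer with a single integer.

2

phi separates as a function of p plus a function of q, so ∇phi=0 decouples.
∂phi/∂p = 60(p - 2)(p + 2)(p + 3)(p + 4) = 0 at p ∈ {-4, -3, -2, 2}; ∂phi/∂q = 6(q - 3)(q - 2) = 0 at q ∈ {2, 3}.
The Hessian is diagonal: diag(phi_pp, phi_qq). Second derivatives: phi_pp(-4)=-720, phi_pp(-3)=300, phi_pp(-2)=-480, phi_pp(2)=7200; phi_qq(2)=-6, phi_qq(3)=6.
Local maxima occur where both diagonal entries negative: (-4, 2), (-2, 2). Count: 2.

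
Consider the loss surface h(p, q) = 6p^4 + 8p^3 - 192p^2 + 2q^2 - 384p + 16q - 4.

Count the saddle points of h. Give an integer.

h separates as a function of p plus a function of q, so ∇h=0 decouples.
∂h/∂p = 24(p - 4)(p + 1)(p + 4) = 0 at p ∈ {-4, -1, 4}; ∂h/∂q = 4(q + 4) = 0 at q ∈ {-4}.
The Hessian is diagonal: diag(h_pp, h_qq). Second derivatives: h_pp(-4)=576, h_pp(-1)=-360, h_pp(4)=960; h_qq(-4)=4.
Saddle points occur where the two diagonal entries have opposite signs: (-1, -4). Count: 1.

1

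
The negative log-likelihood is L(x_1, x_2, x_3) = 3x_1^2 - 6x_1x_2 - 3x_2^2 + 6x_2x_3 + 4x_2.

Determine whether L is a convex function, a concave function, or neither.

L is quadratic, so its Hessian is the constant matrix H = [[6, -6, 0], [-6, -6, 6], [0, 6, 0]].
Leading principal minors: 6, -72, -216.
Neither pattern holds ⇒ H is indefinite ⇒ neither convex nor concave.

neither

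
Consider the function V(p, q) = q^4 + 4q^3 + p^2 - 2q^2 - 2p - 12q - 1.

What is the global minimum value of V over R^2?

V(p,q) separates as A(p) + B(q) − 1, so its minimum is min A + min B − 1.
A'(p) = 2p - 2 vanishes at p ∈ {1}; B'(q) = 4(q - 1)(q + 1)(q + 3) vanishes at q ∈ {-3, -1, 1}.
Local minima of A (where A''>0): A(1)=-1. Local minima of B: B(-3)=-9, B(1)=-9.
So the global minimum of V is A(1) + B(-3) − 1 = -1 − 9 − 1 = -11, attained at (1, -3).

-11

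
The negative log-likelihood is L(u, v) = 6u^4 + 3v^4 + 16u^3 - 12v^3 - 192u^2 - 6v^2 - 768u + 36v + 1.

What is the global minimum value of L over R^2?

-3610

L(u,v) separates as P(u) + Q(v) + 1, so its minimum is min P + min Q + 1.
P'(u) = 24(u - 4)(u + 2)(u + 4) vanishes at u ∈ {-4, -2, 4}; Q'(v) = 12(v - 3)(v - 1)(v + 1) vanishes at v ∈ {-1, 1, 3}.
Local minima of P (where P''>0): P(-4)=512, P(4)=-3584. Local minima of Q: Q(-1)=-27, Q(3)=-27.
So the global minimum of L is P(4) + Q(-1) + 1 = -3584 − 27 + 1 = -3610, attained at (4, -1).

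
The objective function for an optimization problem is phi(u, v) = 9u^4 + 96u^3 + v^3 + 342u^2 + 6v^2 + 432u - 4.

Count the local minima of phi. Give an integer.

2

phi separates as a function of u plus a function of v, so ∇phi=0 decouples.
∂phi/∂u = 36(u + 1)(u + 3)(u + 4) = 0 at u ∈ {-4, -3, -1}; ∂phi/∂v = 3v(v + 4) = 0 at v ∈ {-4, 0}.
The Hessian is diagonal: diag(phi_uu, phi_vv). Second derivatives: phi_uu(-4)=108, phi_uu(-3)=-72, phi_uu(-1)=216; phi_vv(-4)=-12, phi_vv(0)=12.
Local minima occur where both diagonal entries positive: (-4, 0), (-1, 0). Count: 2.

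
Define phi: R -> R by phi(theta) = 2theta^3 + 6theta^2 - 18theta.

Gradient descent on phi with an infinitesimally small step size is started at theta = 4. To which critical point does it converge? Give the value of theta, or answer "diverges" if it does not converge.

phi'(theta) = 6(theta - 1)(theta + 3), so phi'(4) = 126.
Gradient descent moves in the -phi' direction, i.e. theta is decreasing.
The nearest critical point in that direction is theta = 1, where phi'' = 24 > 0 (a local minimum). The iterate converges there.

1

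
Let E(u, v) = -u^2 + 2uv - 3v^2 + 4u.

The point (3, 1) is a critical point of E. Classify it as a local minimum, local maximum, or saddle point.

local maximum

The Hessian of E is constant: H = [[-2, 2], [2, -6]].
det(H) = (-2)·(-6) − 2² = 8.
det(H) > 0 and tr(H) = -8 < 0, so H is negative definite and the point is a local maximum.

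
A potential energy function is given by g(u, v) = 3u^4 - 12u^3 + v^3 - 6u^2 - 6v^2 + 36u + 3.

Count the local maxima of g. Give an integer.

g separates as a function of u plus a function of v, so ∇g=0 decouples.
∂g/∂u = 12(u - 3)(u - 1)(u + 1) = 0 at u ∈ {-1, 1, 3}; ∂g/∂v = 3v(v - 4) = 0 at v ∈ {0, 4}.
The Hessian is diagonal: diag(g_uu, g_vv). Second derivatives: g_uu(-1)=96, g_uu(1)=-48, g_uu(3)=96; g_vv(0)=-12, g_vv(4)=12.
Local maxima occur where both diagonal entries negative: (1, 0). Count: 1.

1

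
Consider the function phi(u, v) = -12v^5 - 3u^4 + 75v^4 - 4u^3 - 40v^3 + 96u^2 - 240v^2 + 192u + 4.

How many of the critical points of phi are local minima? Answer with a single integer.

2

phi separates as a function of u plus a function of v, so ∇phi=0 decouples.
∂phi/∂u = -12(u - 4)(u + 1)(u + 4) = 0 at u ∈ {-4, -1, 4}; ∂phi/∂v = -60v(v - 4)(v - 2)(v + 1) = 0 at v ∈ {-1, 0, 2, 4}.
The Hessian is diagonal: diag(phi_uu, phi_vv). Second derivatives: phi_uu(-4)=-288, phi_uu(-1)=180, phi_uu(4)=-480; phi_vv(-1)=900, phi_vv(0)=-480, phi_vv(2)=720, phi_vv(4)=-2400.
Local minima occur where both diagonal entries positive: (-1, -1), (-1, 2). Count: 2.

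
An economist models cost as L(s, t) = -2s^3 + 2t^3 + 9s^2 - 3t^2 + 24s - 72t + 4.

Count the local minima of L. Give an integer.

1

L separates as a function of s plus a function of t, so ∇L=0 decouples.
∂L/∂s = -6(s - 4)(s + 1) = 0 at s ∈ {-1, 4}; ∂L/∂t = 6(t - 4)(t + 3) = 0 at t ∈ {-3, 4}.
The Hessian is diagonal: diag(L_ss, L_tt). Second derivatives: L_ss(-1)=30, L_ss(4)=-30; L_tt(-3)=-42, L_tt(4)=42.
Local minima occur where both diagonal entries positive: (-1, 4). Count: 1.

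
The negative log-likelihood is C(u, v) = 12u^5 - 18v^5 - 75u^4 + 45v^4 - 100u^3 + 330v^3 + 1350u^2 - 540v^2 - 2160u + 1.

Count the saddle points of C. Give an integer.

C separates as a function of u plus a function of v, so ∇C=0 decouples.
∂C/∂u = 60(u - 4)(u - 3)(u - 1)(u + 3) = 0 at u ∈ {-3, 1, 3, 4}; ∂C/∂v = -90v(v - 4)(v - 1)(v + 3) = 0 at v ∈ {-3, 0, 1, 4}.
The Hessian is diagonal: diag(C_uu, C_vv). Second derivatives: C_uu(-3)=-10080, C_uu(1)=1440, C_uu(3)=-720, C_uu(4)=1260; C_vv(-3)=7560, C_vv(0)=-1080, C_vv(1)=1080, C_vv(4)=-7560.
Saddle points occur where the two diagonal entries have opposite signs: (-3, -3), (-3, 1), (1, 0), (1, 4), (3, -3), (3, 1), (4, 0), (4, 4). Count: 8.

8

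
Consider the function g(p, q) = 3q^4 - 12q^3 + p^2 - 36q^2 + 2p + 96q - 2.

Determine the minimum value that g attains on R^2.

-195

g(p,q) separates as A(p) + B(q) − 2, so its minimum is min A + min B − 2.
A'(p) = 2p + 2 vanishes at p ∈ {-1}; B'(q) = 12(q - 4)(q - 1)(q + 2) vanishes at q ∈ {-2, 1, 4}.
Local minima of A (where A''>0): A(-1)=-1. Local minima of B: B(-2)=-192, B(4)=-192.
So the global minimum of g is A(-1) + B(-2) − 2 = -1 − 192 − 2 = -195, attained at (-1, -2).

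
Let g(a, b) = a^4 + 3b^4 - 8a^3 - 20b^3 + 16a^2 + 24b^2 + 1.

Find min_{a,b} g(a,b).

-127

g(a,b) separates as P(a) + Q(b) + 1, so its minimum is min P + min Q + 1.
P'(a) = 4a(a - 4)(a - 2) vanishes at a ∈ {0, 2, 4}; Q'(b) = 12b(b - 4)(b - 1) vanishes at b ∈ {0, 1, 4}.
Local minima of P (where P''>0): P(0)=0, P(4)=0. Local minima of Q: Q(0)=0, Q(4)=-128.
So the global minimum of g is P(0) + Q(4) + 1 = 0 − 128 + 1 = -127, attained at (0, 4).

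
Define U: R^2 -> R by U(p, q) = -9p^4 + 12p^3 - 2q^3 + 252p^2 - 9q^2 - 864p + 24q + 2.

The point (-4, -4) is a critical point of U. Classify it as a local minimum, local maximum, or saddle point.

The mixed partial ∂²U/∂p∂q is 0, so the Hessian at any point is diag(U_pp, U_qq) = diag(36(-3p^2 + 2p + 14), -6(2q + 3)).
At (-4, -4): H = diag(-1512, 30).
The eigenvalues have opposite signs, so H is indefinite: a saddle point.

saddle point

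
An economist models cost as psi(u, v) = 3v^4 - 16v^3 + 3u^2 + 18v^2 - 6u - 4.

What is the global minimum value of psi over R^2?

psi(u,v) separates as P(u) + Q(v) − 4, so its minimum is min P + min Q − 4.
P'(u) = 6u - 6 vanishes at u ∈ {1}; Q'(v) = 12v(v - 3)(v - 1) vanishes at v ∈ {0, 1, 3}.
Local minima of P (where P''>0): P(1)=-3. Local minima of Q: Q(0)=0, Q(3)=-27.
So the global minimum of psi is P(1) + Q(3) − 4 = -3 − 27 − 4 = -34, attained at (1, 3).

-34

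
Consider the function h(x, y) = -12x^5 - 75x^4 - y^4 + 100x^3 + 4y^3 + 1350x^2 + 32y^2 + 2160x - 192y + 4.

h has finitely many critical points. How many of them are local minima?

2

h separates as a function of x plus a function of y, so ∇h=0 decouples.
∂h/∂x = -60(x - 3)(x + 1)(x + 3)(x + 4) = 0 at x ∈ {-4, -3, -1, 3}; ∂h/∂y = -4(y - 4)(y - 3)(y + 4) = 0 at y ∈ {-4, 3, 4}.
The Hessian is diagonal: diag(h_xx, h_yy). Second derivatives: h_xx(-4)=1260, h_xx(-3)=-720, h_xx(-1)=1440, h_xx(3)=-10080; h_yy(-4)=-224, h_yy(3)=28, h_yy(4)=-32.
Local minima occur where both diagonal entries positive: (-4, 3), (-1, 3). Count: 2.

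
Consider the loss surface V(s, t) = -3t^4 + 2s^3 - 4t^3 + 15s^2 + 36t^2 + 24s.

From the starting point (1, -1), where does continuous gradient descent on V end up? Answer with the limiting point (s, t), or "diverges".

V is separable, so gradient descent decouples: s follows -∂V/∂s, t follows -∂V/∂t.
∂V/∂s = 6(s + 1)(s + 4); at s=1 this is 60, so s decreases.
∂V/∂t = -12t(t - 2)(t + 3); at t=-1 this is -72, so t increases.
s converges to its nearest critical value -1 (a local min of the s-part); t converges to 0. The iterate converges to (-1, 0).

(-1, 0)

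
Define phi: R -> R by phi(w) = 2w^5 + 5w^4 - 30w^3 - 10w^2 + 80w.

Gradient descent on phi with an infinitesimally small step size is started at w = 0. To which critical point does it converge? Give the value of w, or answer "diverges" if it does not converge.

-1

phi'(w) = 10(w - 2)(w - 1)(w + 1)(w + 4), so phi'(0) = 80.
Gradient descent moves in the -phi' direction, i.e. w is decreasing.
The nearest critical point in that direction is w = -1, where phi'' = 180 > 0 (a local minimum). The iterate converges there.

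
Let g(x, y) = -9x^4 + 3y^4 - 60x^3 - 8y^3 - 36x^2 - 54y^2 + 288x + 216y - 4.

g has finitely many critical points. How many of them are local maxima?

g separates as a function of x plus a function of y, so ∇g=0 decouples.
∂g/∂x = -36(x - 1)(x + 2)(x + 4) = 0 at x ∈ {-4, -2, 1}; ∂g/∂y = 12(y - 3)(y - 2)(y + 3) = 0 at y ∈ {-3, 2, 3}.
The Hessian is diagonal: diag(g_xx, g_yy). Second derivatives: g_xx(-4)=-360, g_xx(-2)=216, g_xx(1)=-540; g_yy(-3)=360, g_yy(2)=-60, g_yy(3)=72.
Local maxima occur where both diagonal entries negative: (-4, 2), (1, 2). Count: 2.

2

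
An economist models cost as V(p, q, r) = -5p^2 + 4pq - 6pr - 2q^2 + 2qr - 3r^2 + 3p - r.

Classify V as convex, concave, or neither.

concave

V is quadratic, so its Hessian is the constant matrix H = [[-10, 4, -6], [4, -4, 2], [-6, 2, -6]].
Leading principal minors: -10, 24, -56.
Signs alternate −, +, − ⇒ H ≺ 0 ⇒ concave.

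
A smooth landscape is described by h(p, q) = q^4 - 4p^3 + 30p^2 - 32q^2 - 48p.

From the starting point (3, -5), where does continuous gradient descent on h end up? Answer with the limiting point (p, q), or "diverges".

h is separable, so gradient descent decouples: p follows -∂h/∂p, q follows -∂h/∂q.
∂h/∂p = -12(p - 4)(p - 1); at p=3 this is 24, so p decreases.
∂h/∂q = 4q(q - 4)(q + 4); at q=-5 this is -180, so q increases.
p converges to its nearest critical value 1 (a local min of the p-part); q converges to -4. The iterate converges to (1, -4).

(1, -4)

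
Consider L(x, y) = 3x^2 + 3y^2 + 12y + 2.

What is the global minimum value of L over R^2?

L(x,y) separates as P(x) + Q(y) + 2, so its minimum is min P + min Q + 2.
P'(x) = 6x vanishes at x ∈ {0}; Q'(y) = 6y + 12 vanishes at y ∈ {-2}.
Local minima of P (where P''>0): P(0)=0. Local minima of Q: Q(-2)=-12.
So the global minimum of L is P(0) + Q(-2) + 2 = 0 − 12 + 2 = -10, attained at (0, -2).

-10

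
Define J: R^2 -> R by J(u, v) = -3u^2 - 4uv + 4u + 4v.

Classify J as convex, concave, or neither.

J is quadratic, so its Hessian is the constant matrix H = [[-6, -4], [-4, 0]].
det(H) = -16, tr(H) = -6.
det(H) < 0, so H is indefinite: neither convex nor concave.

neither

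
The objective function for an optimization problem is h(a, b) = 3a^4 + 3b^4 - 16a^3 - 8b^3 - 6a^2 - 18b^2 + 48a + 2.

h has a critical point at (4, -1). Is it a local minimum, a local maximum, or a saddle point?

local minimum

The mixed partial ∂²h/∂a∂b is 0, so the Hessian at any point is diag(h_aa, h_bb) = diag(12(3a^2 - 8a - 1), 12(3b^2 - 4b - 3)).
At (4, -1): H = diag(180, 48).
Both eigenvalues are positive, so H is positive definite: a local minimum.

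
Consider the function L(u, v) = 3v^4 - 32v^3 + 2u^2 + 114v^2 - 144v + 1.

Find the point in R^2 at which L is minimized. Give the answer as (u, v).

L(u,v) separates as P(u) + Q(v) + 1, so its minimum is min P + min Q + 1.
P'(u) = 4u vanishes at u ∈ {0}; Q'(v) = 12(v - 4)(v - 3)(v - 1) vanishes at v ∈ {1, 3, 4}.
Local minima of P (where P''>0): P(0)=0. Local minima of Q: Q(1)=-59, Q(4)=-32.
So the global minimum of L is P(0) + Q(1) + 1 = 0 − 59 + 1 = -58, attained at (0, 1).

(0, 1)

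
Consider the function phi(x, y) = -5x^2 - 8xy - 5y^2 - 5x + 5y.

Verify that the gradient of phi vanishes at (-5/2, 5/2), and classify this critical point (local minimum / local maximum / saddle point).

local maximum

∇phi = (-10x - 8y - 5, -8x - 10y + 5); substituting (-5/2, 5/2) gives ∇phi = (0, 0), so (-5/2, 5/2) is indeed a critical point.
The Hessian of phi is constant: H = [[-10, -8], [-8, -10]].
det(H) = (-10)·(-10) − (-8)² = 36.
det(H) > 0 and tr(H) = -20 < 0, so H is negative definite and the point is a local maximum.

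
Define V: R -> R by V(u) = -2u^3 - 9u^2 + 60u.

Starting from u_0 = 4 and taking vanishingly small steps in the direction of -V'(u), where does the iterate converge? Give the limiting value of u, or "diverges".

V'(u) = -6(u - 2)(u + 5), so V'(4) = -108.
Gradient descent moves in the -V' direction, i.e. u is increasing.
There is no critical point above u=4, and V' keeps the same sign, so the iterate runs off to +∞.

diverges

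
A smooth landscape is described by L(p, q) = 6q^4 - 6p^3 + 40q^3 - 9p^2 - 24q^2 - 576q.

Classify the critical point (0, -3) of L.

local maximum

The mixed partial ∂²L/∂p∂q is 0, so the Hessian at any point is diag(L_pp, L_qq) = diag(-18(2p + 1), 24(3q^2 + 10q - 2)).
At (0, -3): H = diag(-18, -120).
Both eigenvalues are negative, so H is negative definite: a local maximum.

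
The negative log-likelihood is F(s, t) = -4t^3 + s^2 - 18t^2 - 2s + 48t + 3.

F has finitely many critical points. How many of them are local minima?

1

F separates as a function of s plus a function of t, so ∇F=0 decouples.
∂F/∂s = 2(s - 1) = 0 at s ∈ {1}; ∂F/∂t = -12(t - 1)(t + 4) = 0 at t ∈ {-4, 1}.
The Hessian is diagonal: diag(F_ss, F_tt). Second derivatives: F_ss(1)=2; F_tt(-4)=60, F_tt(1)=-60.
Local minima occur where both diagonal entries positive: (1, -4). Count: 1.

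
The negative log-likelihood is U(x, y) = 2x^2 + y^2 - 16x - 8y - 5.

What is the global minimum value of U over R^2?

U(x,y) separates as P(x) + Q(y) − 5, so its minimum is min P + min Q − 5.
P'(x) = 4x - 16 vanishes at x ∈ {4}; Q'(y) = 2y - 8 vanishes at y ∈ {4}.
Local minima of P (where P''>0): P(4)=-32. Local minima of Q: Q(4)=-16.
So the global minimum of U is P(4) + Q(4) − 5 = -32 − 16 − 5 = -53, attained at (4, 4).

-53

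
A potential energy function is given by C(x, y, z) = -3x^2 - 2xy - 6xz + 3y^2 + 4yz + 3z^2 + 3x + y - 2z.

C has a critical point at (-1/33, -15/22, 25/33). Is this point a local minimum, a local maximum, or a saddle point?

saddle point

The Hessian is constant: H = [[-6, -2, -6], [-2, 6, 4], [-6, 4, 6]].
Leading principal minors: Δ₁ = -6, Δ₂ = -40, Δ₃ = -264.
The minors fit neither the all-positive nor the alternating-sign pattern, so H is indefinite: a saddle point.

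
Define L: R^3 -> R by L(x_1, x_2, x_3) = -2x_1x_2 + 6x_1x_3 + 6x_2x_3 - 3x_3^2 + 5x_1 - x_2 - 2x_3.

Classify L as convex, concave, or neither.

L is quadratic, so its Hessian is the constant matrix H = [[0, -2, 6], [-2, 0, 6], [6, 6, -6]].
Leading principal minors: 0, -4, -120.
Neither pattern holds ⇒ H is indefinite ⇒ neither convex nor concave.

neither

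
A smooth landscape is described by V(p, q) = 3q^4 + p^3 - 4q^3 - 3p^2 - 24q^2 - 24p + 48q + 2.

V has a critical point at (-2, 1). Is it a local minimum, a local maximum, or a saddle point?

local maximum

The mixed partial ∂²V/∂p∂q is 0, so the Hessian at any point is diag(V_pp, V_qq) = diag(6(p - 1), 12(3q^2 - 2q - 4)).
At (-2, 1): H = diag(-18, -36).
Both eigenvalues are negative, so H is negative definite: a local maximum.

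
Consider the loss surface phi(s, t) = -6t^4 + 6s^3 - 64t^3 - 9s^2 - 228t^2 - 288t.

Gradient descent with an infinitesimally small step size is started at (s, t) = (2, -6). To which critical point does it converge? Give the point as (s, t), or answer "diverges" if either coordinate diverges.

diverges

phi is separable, so gradient descent decouples: s follows -∂phi/∂s, t follows -∂phi/∂t.
∂phi/∂s = 18s(s - 1); at s=2 this is 36, so s decreases.
∂phi/∂t = -24(t + 1)(t + 3)(t + 4); at t=-6 this is 720, so t decreases.
The t-coordinate has no critical point in that direction and runs off to infinity.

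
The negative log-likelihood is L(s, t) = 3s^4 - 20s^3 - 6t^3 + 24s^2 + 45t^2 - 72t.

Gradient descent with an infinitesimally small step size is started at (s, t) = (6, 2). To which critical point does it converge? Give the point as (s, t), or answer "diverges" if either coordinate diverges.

(4, 1)

L is separable, so gradient descent decouples: s follows -∂L/∂s, t follows -∂L/∂t.
∂L/∂s = 12s(s - 4)(s - 1); at s=6 this is 720, so s decreases.
∂L/∂t = -18(t - 4)(t - 1); at t=2 this is 36, so t decreases.
s converges to its nearest critical value 4 (a local min of the s-part); t converges to 1. The iterate converges to (4, 1).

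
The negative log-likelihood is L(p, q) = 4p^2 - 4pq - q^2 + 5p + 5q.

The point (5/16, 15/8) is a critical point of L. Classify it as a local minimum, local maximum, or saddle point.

saddle point

The Hessian of L is constant: H = [[8, -4], [-4, -2]].
det(H) = 8·(-2) − (-4)² = -32.
Since det(H) < 0, H is indefinite and the critical point is a saddle point.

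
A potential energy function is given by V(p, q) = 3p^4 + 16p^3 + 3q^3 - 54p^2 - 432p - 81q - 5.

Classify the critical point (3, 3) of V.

local minimum

The mixed partial ∂²V/∂p∂q is 0, so the Hessian at any point is diag(V_pp, V_qq) = diag(12(3p^2 + 8p - 9), 18q).
At (3, 3): H = diag(504, 54).
Both eigenvalues are positive, so H is positive definite: a local minimum.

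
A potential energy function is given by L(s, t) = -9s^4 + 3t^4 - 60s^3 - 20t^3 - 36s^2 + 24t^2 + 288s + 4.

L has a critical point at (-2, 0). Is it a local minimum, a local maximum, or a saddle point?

The mixed partial ∂²L/∂s∂t is 0, so the Hessian at any point is diag(L_ss, L_tt) = diag(-36(3s^2 + 10s + 2), 12(3t^2 - 10t + 4)).
At (-2, 0): H = diag(216, 48).
Both eigenvalues are positive, so H is positive definite: a local minimum.

local minimum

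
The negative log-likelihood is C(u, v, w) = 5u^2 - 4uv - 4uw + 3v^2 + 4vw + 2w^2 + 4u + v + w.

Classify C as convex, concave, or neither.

C is quadratic, so its Hessian is the constant matrix H = [[10, -4, -4], [-4, 6, 4], [-4, 4, 4]].
Leading principal minors: 10, 44, 48.
All positive ⇒ H ≻ 0 ⇒ convex.

convex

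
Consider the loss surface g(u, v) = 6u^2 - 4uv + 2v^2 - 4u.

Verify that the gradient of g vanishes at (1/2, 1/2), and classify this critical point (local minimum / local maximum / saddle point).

local minimum

∇g = (12u - 4v - 4, -4u + 4v); substituting (1/2, 1/2) gives ∇g = (0, 0), so (1/2, 1/2) is indeed a critical point.
The Hessian of g is constant: H = [[12, -4], [-4, 4]].
det(H) = 12·4 − (-4)² = 32.
det(H) > 0 and tr(H) = 16 > 0, so H is positive definite and the point is a local minimum.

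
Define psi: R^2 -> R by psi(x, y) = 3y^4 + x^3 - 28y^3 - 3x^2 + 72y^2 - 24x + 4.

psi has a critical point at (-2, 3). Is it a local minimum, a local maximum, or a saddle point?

The mixed partial ∂²psi/∂x∂y is 0, so the Hessian at any point is diag(psi_xx, psi_yy) = diag(6(x - 1), 12(3y^2 - 14y + 12)).
At (-2, 3): H = diag(-18, -36).
Both eigenvalues are negative, so H is negative definite: a local maximum.

local maximum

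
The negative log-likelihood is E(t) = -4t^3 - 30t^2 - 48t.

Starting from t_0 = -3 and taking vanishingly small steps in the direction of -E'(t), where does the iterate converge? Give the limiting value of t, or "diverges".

-4

E'(t) = -12(t + 1)(t + 4), so E'(-3) = 24.
Gradient descent moves in the -E' direction, i.e. t is decreasing.
The nearest critical point in that direction is t = -4, where E'' = 36 > 0 (a local minimum). The iterate converges there.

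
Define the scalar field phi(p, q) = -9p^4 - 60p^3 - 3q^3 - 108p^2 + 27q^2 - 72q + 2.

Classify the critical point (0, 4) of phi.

local maximum

The mixed partial ∂²phi/∂p∂q is 0, so the Hessian at any point is diag(phi_pp, phi_qq) = diag(-36(3p^2 + 10p + 6), 18(-q + 3)).
At (0, 4): H = diag(-216, -18).
Both eigenvalues are negative, so H is negative definite: a local maximum.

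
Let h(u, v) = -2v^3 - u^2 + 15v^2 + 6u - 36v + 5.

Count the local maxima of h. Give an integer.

1

h separates as a function of u plus a function of v, so ∇h=0 decouples.
∂h/∂u = -2(u - 3) = 0 at u ∈ {3}; ∂h/∂v = -6(v - 3)(v - 2) = 0 at v ∈ {2, 3}.
The Hessian is diagonal: diag(h_uu, h_vv). Second derivatives: h_uu(3)=-2; h_vv(2)=6, h_vv(3)=-6.
Local maxima occur where both diagonal entries negative: (3, 3). Count: 1.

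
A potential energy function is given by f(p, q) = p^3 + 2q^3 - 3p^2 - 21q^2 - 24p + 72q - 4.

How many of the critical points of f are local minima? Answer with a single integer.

f separates as a function of p plus a function of q, so ∇f=0 decouples.
∂f/∂p = 3(p - 4)(p + 2) = 0 at p ∈ {-2, 4}; ∂f/∂q = 6(q - 4)(q - 3) = 0 at q ∈ {3, 4}.
The Hessian is diagonal: diag(f_pp, f_qq). Second derivatives: f_pp(-2)=-18, f_pp(4)=18; f_qq(3)=-6, f_qq(4)=6.
Local minima occur where both diagonal entries positive: (4, 4). Count: 1.

1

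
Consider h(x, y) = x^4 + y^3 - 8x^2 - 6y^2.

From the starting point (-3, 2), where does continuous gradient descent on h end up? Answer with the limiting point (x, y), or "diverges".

(-2, 4)

h is separable, so gradient descent decouples: x follows -∂h/∂x, y follows -∂h/∂y.
∂h/∂x = 4x(x - 2)(x + 2); at x=-3 this is -60, so x increases.
∂h/∂y = 3y(y - 4); at y=2 this is -12, so y increases.
x converges to its nearest critical value -2 (a local min of the x-part); y converges to 4. The iterate converges to (-2, 4).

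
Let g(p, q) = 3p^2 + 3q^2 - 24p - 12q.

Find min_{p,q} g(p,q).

g(p,q) separates as A(p) + B(q), so its minimum is min A + min B.
A'(p) = 6p - 24 vanishes at p ∈ {4}; B'(q) = 6q - 12 vanishes at q ∈ {2}.
Local minima of A (where A''>0): A(4)=-48. Local minima of B: B(2)=-12.
So the global minimum of g is A(4) + B(2) = -48 − 12 = -60, attained at (4, 2).

-60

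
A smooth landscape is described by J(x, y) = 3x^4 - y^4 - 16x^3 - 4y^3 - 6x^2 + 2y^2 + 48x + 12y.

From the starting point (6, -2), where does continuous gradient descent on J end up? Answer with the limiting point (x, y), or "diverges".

(4, -1)

J is separable, so gradient descent decouples: x follows -∂J/∂x, y follows -∂J/∂y.
∂J/∂x = 12(x - 4)(x - 1)(x + 1); at x=6 this is 840, so x decreases.
∂J/∂y = -4(y - 1)(y + 1)(y + 3); at y=-2 this is -12, so y increases.
x converges to its nearest critical value 4 (a local min of the x-part); y converges to -1. The iterate converges to (4, -1).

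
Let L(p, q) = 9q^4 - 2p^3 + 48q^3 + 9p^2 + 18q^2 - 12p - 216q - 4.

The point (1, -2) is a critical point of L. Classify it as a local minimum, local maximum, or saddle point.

The mixed partial ∂²L/∂p∂q is 0, so the Hessian at any point is diag(L_pp, L_qq) = diag(6(-2p + 3), 36(3q^2 + 8q + 1)).
At (1, -2): H = diag(6, -108).
The eigenvalues have opposite signs, so H is indefinite: a saddle point.

saddle point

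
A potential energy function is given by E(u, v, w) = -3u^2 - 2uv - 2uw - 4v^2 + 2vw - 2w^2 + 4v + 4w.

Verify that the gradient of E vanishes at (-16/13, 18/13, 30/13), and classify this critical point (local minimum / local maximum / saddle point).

local maximum

∇E = (-6u - 2v - 2w, -2u - 8v + 2w + 4, -2u + 2v - 4w + 4); substituting (-16/13, 18/13, 30/13) gives ∇E = (0, 0, 0), so (-16/13, 18/13, 30/13) is indeed a critical point.
The Hessian is constant: H = [[-6, -2, -2], [-2, -8, 2], [-2, 2, -4]].
Leading principal minors: Δ₁ = -6, Δ₂ = 44, Δ₃ = -104.
The minors alternate sign starting negative (−, +, −), so H is negative definite: a local maximum.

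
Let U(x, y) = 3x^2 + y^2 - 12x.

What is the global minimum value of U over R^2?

U(x,y) separates as P(x) + Q(y), so its minimum is min P + min Q.
P'(x) = 6x - 12 vanishes at x ∈ {2}; Q'(y) = 2y vanishes at y ∈ {0}.
Local minima of P (where P''>0): P(2)=-12. Local minima of Q: Q(0)=0.
So the global minimum of U is P(2) + Q(0) = -12 + 0 = -12, attained at (2, 0).

-12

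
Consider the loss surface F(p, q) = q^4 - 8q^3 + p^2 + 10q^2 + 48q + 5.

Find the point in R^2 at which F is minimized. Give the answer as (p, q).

F(p,q) separates as A(p) + B(q) + 5, so its minimum is min A + min B + 5.
A'(p) = 2p vanishes at p ∈ {0}; B'(q) = 4(q - 4)(q - 3)(q + 1) vanishes at q ∈ {-1, 3, 4}.
Local minima of A (where A''>0): A(0)=0. Local minima of B: B(-1)=-29, B(4)=96.
So the global minimum of F is A(0) + B(-1) + 5 = 0 − 29 + 5 = -24, attained at (0, -1).

(0, -1)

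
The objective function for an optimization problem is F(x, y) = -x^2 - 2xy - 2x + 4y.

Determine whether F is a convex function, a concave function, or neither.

F is quadratic, so its Hessian is the constant matrix H = [[-2, -2], [-2, 0]].
det(H) = -4, tr(H) = -2.
det(H) < 0, so H is indefinite: neither convex nor concave.

neither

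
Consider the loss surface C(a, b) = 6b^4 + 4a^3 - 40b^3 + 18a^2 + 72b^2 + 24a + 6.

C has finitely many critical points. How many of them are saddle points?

C separates as a function of a plus a function of b, so ∇C=0 decouples.
∂C/∂a = 12(a + 1)(a + 2) = 0 at a ∈ {-2, -1}; ∂C/∂b = 24b(b - 3)(b - 2) = 0 at b ∈ {0, 2, 3}.
The Hessian is diagonal: diag(C_aa, C_bb). Second derivatives: C_aa(-2)=-12, C_aa(-1)=12; C_bb(0)=144, C_bb(2)=-48, C_bb(3)=72.
Saddle points occur where the two diagonal entries have opposite signs: (-2, 0), (-2, 3), (-1, 2). Count: 3.

3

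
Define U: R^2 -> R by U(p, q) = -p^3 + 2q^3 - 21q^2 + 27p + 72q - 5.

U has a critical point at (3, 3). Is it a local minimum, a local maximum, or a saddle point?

local maximum

The mixed partial ∂²U/∂p∂q is 0, so the Hessian at any point is diag(U_pp, U_qq) = diag(-6p, 6(2q - 7)).
At (3, 3): H = diag(-18, -6).
Both eigenvalues are negative, so H is negative definite: a local maximum.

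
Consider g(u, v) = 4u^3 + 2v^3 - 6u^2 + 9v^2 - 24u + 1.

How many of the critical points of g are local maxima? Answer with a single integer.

g separates as a function of u plus a function of v, so ∇g=0 decouples.
∂g/∂u = 12(u - 2)(u + 1) = 0 at u ∈ {-1, 2}; ∂g/∂v = 6v(v + 3) = 0 at v ∈ {-3, 0}.
The Hessian is diagonal: diag(g_uu, g_vv). Second derivatives: g_uu(-1)=-36, g_uu(2)=36; g_vv(-3)=-18, g_vv(0)=18.
Local maxima occur where both diagonal entries negative: (-1, -3). Count: 1.

1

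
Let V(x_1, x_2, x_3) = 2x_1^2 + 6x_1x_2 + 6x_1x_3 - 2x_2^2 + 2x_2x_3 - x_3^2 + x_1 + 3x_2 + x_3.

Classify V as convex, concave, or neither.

V is quadratic, so its Hessian is the constant matrix H = [[4, 6, 6], [6, -4, 2], [6, 2, -2]].
Leading principal minors: 4, -52, 376.
Neither pattern holds ⇒ H is indefinite ⇒ neither convex nor concave.

neither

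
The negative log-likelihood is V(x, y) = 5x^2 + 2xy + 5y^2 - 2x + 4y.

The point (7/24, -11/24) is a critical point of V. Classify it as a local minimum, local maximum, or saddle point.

The Hessian of V is constant: H = [[10, 2], [2, 10]].
det(H) = 10·10 − 2² = 96.
det(H) > 0 and tr(H) = 20 > 0, so H is positive definite and the point is a local minimum.

local minimum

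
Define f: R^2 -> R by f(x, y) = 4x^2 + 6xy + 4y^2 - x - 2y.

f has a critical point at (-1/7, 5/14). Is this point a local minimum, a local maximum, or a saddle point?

local minimum

The Hessian of f is constant: H = [[8, 6], [6, 8]].
det(H) = 8·8 − 6² = 28.
det(H) > 0 and tr(H) = 16 > 0, so H is positive definite and the point is a local minimum.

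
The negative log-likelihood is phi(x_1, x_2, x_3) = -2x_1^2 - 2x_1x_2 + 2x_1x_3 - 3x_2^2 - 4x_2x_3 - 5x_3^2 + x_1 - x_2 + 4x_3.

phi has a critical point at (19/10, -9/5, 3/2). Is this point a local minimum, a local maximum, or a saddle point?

local maximum

The Hessian is constant: H = [[-4, -2, 2], [-2, -6, -4], [2, -4, -10]].
Leading principal minors: Δ₁ = -4, Δ₂ = 20, Δ₃ = -80.
The minors alternate sign starting negative (−, +, −), so H is negative definite: a local maximum.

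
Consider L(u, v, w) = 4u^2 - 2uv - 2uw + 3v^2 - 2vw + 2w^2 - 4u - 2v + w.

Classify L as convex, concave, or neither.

L is quadratic, so its Hessian is the constant matrix H = [[8, -2, -2], [-2, 6, -2], [-2, -2, 4]].
Leading principal minors: 8, 44, 104.
All positive ⇒ H ≻ 0 ⇒ convex.

convex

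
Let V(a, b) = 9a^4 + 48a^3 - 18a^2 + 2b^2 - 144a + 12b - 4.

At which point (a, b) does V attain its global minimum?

(-4, -3)

V(a,b) separates as P(a) + Q(b) − 4, so its minimum is min P + min Q − 4.
P'(a) = 36(a - 1)(a + 1)(a + 4) vanishes at a ∈ {-4, -1, 1}; Q'(b) = 4b + 12 vanishes at b ∈ {-3}.
Local minima of P (where P''>0): P(-4)=-480, P(1)=-105. Local minima of Q: Q(-3)=-18.
So the global minimum of V is P(-4) + Q(-3) − 4 = -480 − 18 − 4 = -502, attained at (-4, -3).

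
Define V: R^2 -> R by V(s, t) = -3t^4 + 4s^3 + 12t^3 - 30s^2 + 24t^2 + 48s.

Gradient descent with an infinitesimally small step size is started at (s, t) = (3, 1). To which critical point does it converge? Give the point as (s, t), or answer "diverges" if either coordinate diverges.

(4, 0)

V is separable, so gradient descent decouples: s follows -∂V/∂s, t follows -∂V/∂t.
∂V/∂s = 12(s - 4)(s - 1); at s=3 this is -24, so s increases.
∂V/∂t = -12t(t - 4)(t + 1); at t=1 this is 72, so t decreases.
s converges to its nearest critical value 4 (a local min of the s-part); t converges to 0. The iterate converges to (4, 0).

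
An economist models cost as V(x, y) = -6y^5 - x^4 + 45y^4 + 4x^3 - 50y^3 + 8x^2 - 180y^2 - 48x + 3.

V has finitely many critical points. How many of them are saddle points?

6

V separates as a function of x plus a function of y, so ∇V=0 decouples.
∂V/∂x = -4(x - 3)(x - 2)(x + 2) = 0 at x ∈ {-2, 2, 3}; ∂V/∂y = -30y(y - 4)(y - 3)(y + 1) = 0 at y ∈ {-1, 0, 3, 4}.
The Hessian is diagonal: diag(V_xx, V_yy). Second derivatives: V_xx(-2)=-80, V_xx(2)=16, V_xx(3)=-20; V_yy(-1)=600, V_yy(0)=-360, V_yy(3)=360, V_yy(4)=-600.
Saddle points occur where the two diagonal entries have opposite signs: (-2, -1), (-2, 3), (2, 0), (2, 4), (3, -1), (3, 3). Count: 6.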